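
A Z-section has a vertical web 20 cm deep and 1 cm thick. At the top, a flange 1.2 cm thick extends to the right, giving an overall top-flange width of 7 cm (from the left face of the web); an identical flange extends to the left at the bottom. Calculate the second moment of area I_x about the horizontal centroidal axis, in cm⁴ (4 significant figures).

Decompose the section into non-overlapping parts with the origin at the bottom-left of its bounding rectangle.
Web: 1 × 20, A = 20 cm², y = 10 cm, Ī = 666.667 cm⁴.
Top flange (beyond web): 6 × 1.2, A = 7.2 cm², y = 19.4 cm, Ī = 0.864 cm⁴.
Bottom flange (beyond web): 6 × 1.2, A = 7.2 cm², y = 0.6 cm, Ī = 0.864 cm⁴.
Centroid: ȳ = ΣA·y / ΣA = 10 cm.
Transfer each piece to the horizontal centroidal axis using Ī + A·d² with d = y − 10:
  web: d = 0 cm → contributes +666.667 cm⁴
  top flange (beyond web): d = 9.4 cm → contributes +637.056 cm⁴
  bottom flange (beyond web): d = -9.4 cm → contributes +637.056 cm⁴
Total I = 1940.78 cm⁴.

I_x ≈ 1941 cm⁴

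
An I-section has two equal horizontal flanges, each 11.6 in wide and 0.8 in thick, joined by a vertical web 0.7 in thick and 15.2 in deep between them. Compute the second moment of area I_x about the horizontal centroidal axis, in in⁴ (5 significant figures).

I_x ≈ 1393.7 in⁴

Decompose the section into non-overlapping parts with the origin at the bottom-left of its bounding rectangle.
Bottom flange: 11.6 × 0.8, A = 9.28 in², y = 0.4 in, Ī = 0.4949333 in⁴.
Web: 0.7 × 15.2, A = 10.64 in², y = 8.4 in, Ī = 204.8555 in⁴.
Top flange: 11.6 × 0.8, A = 9.28 in², y = 16.4 in, Ī = 0.4949333 in⁴.
By symmetry the centroid is at mid-height, ȳ = 8.4 in.
Transfer each piece to the horizontal centroidal axis using Ī + A·d² with d = y − 8.4:
  bottom flange: d = -8 in → contributes +594.4149 in⁴
  web: d = 0 in → contributes +204.8555 in⁴
  top flange: d = 8 in → contributes +594.4149 in⁴
Total I = 1393.685 in⁴.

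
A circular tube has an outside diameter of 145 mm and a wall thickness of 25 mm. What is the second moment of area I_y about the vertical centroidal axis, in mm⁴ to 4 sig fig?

I_y ≈ 1.770 × 10⁷ mm⁴

Split into non-overlapping primitives; take the origin at the lower-left of the bounding box.
Outer circle: ⌀145, A = 16 513 mm², x = 72.5 mm, Ī = 21 699 109 mm⁴.
Bore (subtracted): ⌀95, A = 7088.22 mm², x = 72.5 mm, Ī = 3 998 198 mm⁴.
By symmetry the centroid is at mid-width, x̄ = 72.5 mm.
All pieces are centred on the vertical centroidal axis, so I = ΣĪ (holes subtracted) = 17 700 911 mm⁴.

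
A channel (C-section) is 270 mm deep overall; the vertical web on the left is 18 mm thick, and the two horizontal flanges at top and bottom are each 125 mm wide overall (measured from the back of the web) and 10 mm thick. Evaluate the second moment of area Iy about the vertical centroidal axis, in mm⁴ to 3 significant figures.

Iy ≈ 7.98 × 10⁶ mm⁴

Split into non-overlapping primitives; take the origin at the lower-left of the bounding box.
Web: 18 × 270, A = 4 860 mm², x = 9 mm, Ī = 131 220 mm⁴.
Top flange (beyond web): 107 × 10, A = 1 070 mm², x = 71.5 mm, Ī = 1 020 869 mm⁴.
Bottom flange (beyond web): 107 × 10, A = 1 070 mm², x = 71.5 mm, Ī = 1 020 869 mm⁴.
Centroid: x̄ = ΣA·x / ΣA = 28.107 mm.
Transfer each piece to the vertical centroidal axis using Ī + A·d² with d = x − 28.107:
  web: d = -19.107 mm → contributes +1 905 523 mm⁴
  top flange (beyond web): d = 43.393 mm → contributes +3 035 615 mm⁴
  bottom flange (beyond web): d = 43.393 mm → contributes +3 035 615 mm⁴
Total I = 7 976 753 mm⁴.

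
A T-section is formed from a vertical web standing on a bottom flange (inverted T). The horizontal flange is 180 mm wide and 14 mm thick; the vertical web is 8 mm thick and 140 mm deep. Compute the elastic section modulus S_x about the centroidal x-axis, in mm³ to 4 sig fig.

Break the section into simple shapes (no overlaps), measuring from the bottom-left corner of the bounding box.
Flange: 180 × 14, A = 2 520 mm², y = 7 mm, Ī = 41 160 mm⁴.
Web: 8 × 140, A = 1 120 mm², y = 84 mm, Ī = 1 829 333 mm⁴.
Centroid: ȳ = ΣA·y / ΣA = 30.6923 mm.
Transfer each piece to the centroidal x-axis using Ī + A·d² with d = y − 30.6923:
  flange: d = -23.6923 mm → contributes +1 455 700 mm⁴
  web: d = 53.3077 mm → contributes +5 012 049 mm⁴
Total I = 6 467 749 mm⁴.
Extreme fibre distance c = 123.308 mm; S = I/c = 52452.1 mm³.

S_x ≈ 5.245 × 10⁴ mm³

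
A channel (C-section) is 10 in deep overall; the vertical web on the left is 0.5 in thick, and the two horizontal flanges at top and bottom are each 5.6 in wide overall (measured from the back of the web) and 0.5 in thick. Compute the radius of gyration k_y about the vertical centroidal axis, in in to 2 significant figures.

Treat the section as a set of non-overlapping primitives; coordinates are from the bounding-box lower-left.
Web: 0.5 × 10, A = 5 in², x = 0.25 in, Ī = 0.1042 in⁴.
Top flange (beyond web): 5.1 × 0.5, A = 2.55 in², x = 3.05 in, Ī = 5.527 in⁴.
Bottom flange (beyond web): 5.1 × 0.5, A = 2.55 in², x = 3.05 in, Ī = 5.527 in⁴.
Centroid: x̄ = ΣA·x / ΣA = 1.664 in.
Transfer each piece to the vertical centroidal axis using Ī + A·d² with d = x − 1.664:
  web: d = -1.414 in → contributes +10.1 in⁴
  top flange (beyond web): d = 1.386 in → contributes +10.43 in⁴
  bottom flange (beyond web): d = 1.386 in → contributes +10.43 in⁴
Total I = 30.95 in⁴.
Radius of gyration: k = √(I/A) = √(30.95 / 10.1) = 1.751 in.

k_y ≈ 1.8 in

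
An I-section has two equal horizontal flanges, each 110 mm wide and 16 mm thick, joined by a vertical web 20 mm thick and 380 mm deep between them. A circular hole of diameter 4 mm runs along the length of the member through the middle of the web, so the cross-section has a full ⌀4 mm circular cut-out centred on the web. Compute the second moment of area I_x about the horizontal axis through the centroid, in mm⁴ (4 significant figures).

Break the section into simple shapes (no overlaps), measuring from the bottom-left corner of the bounding box.
Bottom flange: 110 × 16, A = 1 760 mm², y = 8 mm, Ī = 37546.7 mm⁴.
Web: 20 × 380, A = 7 600 mm², y = 206 mm, Ī = 91 453 333 mm⁴.
Top flange: 110 × 16, A = 1 760 mm², y = 404 mm, Ī = 37546.7 mm⁴.
Hole (subtracted): ⌀4, A = 12.5664 mm², y = 206 mm, Ī = 12.5664 mm⁴.
By symmetry the centroid is at mid-height, ȳ = 206 mm.
Transfer each piece to the horizontal axis through the centroid using Ī + A·d² with d = y − 206:
  bottom flange: d = -198 mm → contributes +69 036 587 mm⁴
  web: d = 0 mm → contributes +91 453 333 mm⁴
  top flange: d = 198 mm → contributes +69 036 587 mm⁴
  hole: d = 0 mm → contributes −12.5664 mm⁴
Total I = 229 526 494 mm⁴.

I_x ≈ 2.295 × 10⁸ mm⁴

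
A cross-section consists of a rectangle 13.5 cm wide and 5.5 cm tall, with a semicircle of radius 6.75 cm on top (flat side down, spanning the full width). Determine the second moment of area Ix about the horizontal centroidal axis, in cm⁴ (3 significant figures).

Ix ≈ 1560 cm⁴

Break the section into simple shapes (no overlaps), measuring from the bottom-left corner of the bounding box.
Rectangular body: 13.5 × 5.5, A = 74.25 cm², y = 2.75 cm, Ī = 187.17 cm⁴.
Semicircular cap: semicircle r = 6.75, A = 71.569 cm², y = 8.3648 cm, Ī = 227.85 cm⁴.
Centroid: ȳ = ΣA·y / ΣA = 5.5058 cm.
Transfer each piece to the horizontal centroidal axis using Ī + A·d² with d = y − 5.5058:
  rectangular body: d = -2.7558 cm → contributes +751.05 cm⁴
  semicircular cap: d = 2.859 cm → contributes +812.85 cm⁴
Total I = 1563.9 cm⁴.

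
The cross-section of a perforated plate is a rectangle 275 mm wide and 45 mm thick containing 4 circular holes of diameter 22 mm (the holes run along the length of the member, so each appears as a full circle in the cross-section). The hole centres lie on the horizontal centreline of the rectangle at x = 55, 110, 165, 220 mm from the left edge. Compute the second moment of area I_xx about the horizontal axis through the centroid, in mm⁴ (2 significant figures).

Decompose the section into non-overlapping parts with the origin at the bottom-left of its bounding rectangle.
Plate: 275 × 45, A = 12 375 mm², y = 22.5 mm, Ī = 2 088 281 mm⁴.
Hole 1 (subtracted): ⌀22, A = 380.1 mm², y = 22.5 mm, Ī = 11 499 mm⁴.
Hole 2 (subtracted): ⌀22, A = 380.1 mm², y = 22.5 mm, Ī = 11 499 mm⁴.
Hole 3 (subtracted): ⌀22, A = 380.1 mm², y = 22.5 mm, Ī = 11 499 mm⁴.
Hole 4 (subtracted): ⌀22, A = 380.1 mm², y = 22.5 mm, Ī = 11 499 mm⁴.
By symmetry the centroid is at mid-height, ȳ = 22.5 mm.
All pieces are centred on the horizontal axis through the centroid, so I = ΣĪ (holes subtracted) = 2 042 285 mm⁴.

I_xx ≈ 2.0 × 10⁶ mm⁴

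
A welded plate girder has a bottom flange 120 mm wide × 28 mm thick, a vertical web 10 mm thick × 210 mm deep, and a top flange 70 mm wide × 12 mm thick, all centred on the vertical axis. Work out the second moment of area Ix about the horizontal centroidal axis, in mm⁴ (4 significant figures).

Ix ≈ 5.096 × 10⁷ mm⁴

Split into non-overlapping primitives; take the origin at the lower-left of the bounding box.
Bottom plate: 120 × 28, A = 3 360 mm², y = 14 mm, Ī = 219 520 mm⁴.
Web plate: 10 × 210, A = 2 100 mm², y = 133 mm, Ī = 7 717 500 mm⁴.
Top plate: 70 × 12, A = 840 mm², y = 244 mm, Ī = 10 080 mm⁴.
Centroid: ȳ = ΣA·y / ΣA = 84.3333 mm.
Transfer each piece to the horizontal centroidal axis using Ī + A·d² with d = y − 84.3333:
  bottom plate: d = -70.3333 mm → contributes +16 840 693 mm⁴
  web plate: d = 48.6667 mm → contributes +12 691 233 mm⁴
  top plate: d = 159.667 mm → contributes +21 424 573 mm⁴
Total I = 50 956 500 mm⁴.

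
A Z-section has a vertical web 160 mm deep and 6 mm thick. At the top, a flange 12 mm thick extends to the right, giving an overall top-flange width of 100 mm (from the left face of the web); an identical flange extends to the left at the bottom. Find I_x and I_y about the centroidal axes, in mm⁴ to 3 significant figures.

I_x ≈ 1.44 × 10⁷ mm⁴, I_y ≈ 7.30 × 10⁶ mm⁴

Break the section into simple shapes (no overlaps), measuring from the bottom-left corner of the bounding box.
Web: 6 × 160, A = 960 mm², y = 80 mm, Ī = 2 048 000 mm⁴.
Top flange (beyond web): 94 × 12, A = 1 128 mm², y = 154 mm, Ī = 13 536 mm⁴.
Bottom flange (beyond web): 94 × 12, A = 1 128 mm², y = 6 mm, Ī = 13 536 mm⁴.
Centroid: ȳ = ΣA·y / ΣA = 80 mm.
Transfer each piece to the centroidal x-axis using Ī + A·d² with d = y − 80:
  web: d = 0 mm → contributes +2 048 000 mm⁴
  top flange (beyond web): d = 74 mm → contributes +6 190 464 mm⁴
  bottom flange (beyond web): d = -74 mm → contributes +6 190 464 mm⁴
Total I = 14 428 928 mm⁴.
For the y-axis: x̄ = 97 mm.
Repeating about the centroidal y-axis gives I_y = 7 304 048 mm⁴.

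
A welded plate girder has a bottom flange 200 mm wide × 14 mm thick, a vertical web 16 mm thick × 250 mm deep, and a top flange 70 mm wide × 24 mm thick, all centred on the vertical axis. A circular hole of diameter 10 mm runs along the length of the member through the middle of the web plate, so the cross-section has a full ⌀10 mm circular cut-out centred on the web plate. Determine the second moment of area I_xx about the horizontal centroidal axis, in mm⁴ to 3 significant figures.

Split into non-overlapping primitives; take the origin at the lower-left of the bounding box.
Bottom plate: 200 × 14, A = 2 800 mm², y = 7 mm, Ī = 45 733 mm⁴.
Web plate: 16 × 250, A = 4 000 mm², y = 139 mm, Ī = 20 833 333 mm⁴.
Top plate: 70 × 24, A = 1 680 mm², y = 276 mm, Ī = 80 640 mm⁴.
Hole (subtracted): ⌀10, A = 78.54 mm², y = 139 mm, Ī = 490.87 mm⁴.
Centroid: ȳ = ΣA·y / ΣA = 122.4 mm.
Transfer each piece to the horizontal centroidal axis using Ī + A·d² with d = y − 122.4:
  bottom plate: d = -115.4 mm → contributes +37 335 646 mm⁴
  web plate: d = 16.597 mm → contributes +21 935 190 mm⁴
  top plate: d = 153.6 mm → contributes +39 715 324 mm⁴
  hole: d = 16.597 mm → contributes −22 126 mm⁴
Total I = 98 964 034 mm⁴.

I_xx ≈ 9.90 × 10⁷ mm⁴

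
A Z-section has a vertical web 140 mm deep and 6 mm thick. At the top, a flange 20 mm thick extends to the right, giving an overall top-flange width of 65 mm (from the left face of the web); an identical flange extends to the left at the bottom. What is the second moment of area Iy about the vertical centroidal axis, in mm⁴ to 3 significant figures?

Split into non-overlapping primitives; take the origin at the lower-left of the bounding box.
Web: 6 × 140, A = 840 mm², x = 62 mm, Ī = 2 520 mm⁴.
Top flange (beyond web): 59 × 20, A = 1 180 mm², x = 94.5 mm, Ī = 342 298 mm⁴.
Bottom flange (beyond web): 59 × 20, A = 1 180 mm², x = 29.5 mm, Ī = 342 298 mm⁴.
Centroid: x̄ = ΣA·x / ΣA = 62 mm.
Transfer each piece to the vertical centroidal axis using Ī + A·d² with d = x − 62:
  web: d = 0 mm → contributes +2 520 mm⁴
  top flange (beyond web): d = 32.5 mm → contributes +1 588 673 mm⁴
  bottom flange (beyond web): d = -32.5 mm → contributes +1 588 673 mm⁴
Total I = 3 179 867 mm⁴.

Iy ≈ 3.18 × 10⁶ mm⁴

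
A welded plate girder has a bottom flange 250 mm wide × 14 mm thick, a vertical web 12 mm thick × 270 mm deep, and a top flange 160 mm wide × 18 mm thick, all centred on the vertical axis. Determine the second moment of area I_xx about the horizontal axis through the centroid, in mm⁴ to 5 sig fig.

Decompose the section into non-overlapping parts with the origin at the bottom-left of its bounding rectangle.
Bottom plate: 250 × 14, A = 3 500 mm², y = 7 mm, Ī = 57166.67 mm⁴.
Web plate: 12 × 270, A = 3 240 mm², y = 149 mm, Ī = 19 683 000 mm⁴.
Top plate: 160 × 18, A = 2 880 mm², y = 293 mm, Ī = 77 760 mm⁴.
Centroid: ȳ = ΣA·y / ΣA = 140.447 mm.
Transfer each piece to the horizontal axis through the centroid using Ī + A·d² with d = y − 140.447:
  bottom plate: d = -133.447 mm → contributes +62 385 509 mm⁴
  web plate: d = 8.553015 mm → contributes +19 920 019 mm⁴
  top plate: d = 152.553 mm → contributes +67 102 336 mm⁴
Total I = 149 407 865 mm⁴.

I_xx ≈ 1.4941 × 10⁸ mm⁴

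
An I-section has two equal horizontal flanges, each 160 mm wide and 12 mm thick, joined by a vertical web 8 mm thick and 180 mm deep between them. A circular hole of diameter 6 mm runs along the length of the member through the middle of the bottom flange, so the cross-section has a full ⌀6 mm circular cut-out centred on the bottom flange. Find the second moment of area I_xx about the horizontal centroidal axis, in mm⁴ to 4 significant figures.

I_xx ≈ 3.906 × 10⁷ mm⁴

Treat the section as a set of non-overlapping primitives; coordinates are from the bounding-box lower-left.
Bottom flange: 160 × 12, A = 1 920 mm², y = 6 mm, Ī = 23 040 mm⁴.
Web: 8 × 180, A = 1 440 mm², y = 102 mm, Ī = 3 888 000 mm⁴.
Top flange: 160 × 12, A = 1 920 mm², y = 198 mm, Ī = 23 040 mm⁴.
Hole (subtracted): ⌀6, A = 28.2743 mm², y = 6 mm, Ī = 63.6173 mm⁴.
Centroid: ȳ = ΣA·y / ΣA = 102.517 mm.
Transfer each piece to the horizontal centroidal axis using Ī + A·d² with d = y − 102.517:
  bottom flange: d = -96.5168 mm → contributes +17 908 803 mm⁴
  web: d = -0.516847 mm → contributes +3 888 385 mm⁴
  top flange: d = 95.4832 mm → contributes +17 527 743 mm⁴
  hole: d = -96.5168 mm → contributes −263 453 mm⁴
Total I = 39 061 477 mm⁴.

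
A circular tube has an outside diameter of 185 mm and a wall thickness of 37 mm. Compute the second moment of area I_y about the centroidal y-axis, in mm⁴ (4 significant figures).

Treat the section as a set of non-overlapping primitives; coordinates are from the bounding-box lower-left.
Outer circle: ⌀185, A = 26880.3 mm², x = 92.5 mm, Ī = 57 498 539 mm⁴.
Bore (subtracted): ⌀111, A = 9676.89 mm², x = 92.5 mm, Ī = 7 451 811 mm⁴.
By symmetry the centroid is at mid-width, x̄ = 92.5 mm.
All pieces are centred on the centroidal y-axis, so I = ΣĪ (holes subtracted) = 50 046 729 mm⁴.

I_y ≈ 5.005 × 10⁷ mm⁴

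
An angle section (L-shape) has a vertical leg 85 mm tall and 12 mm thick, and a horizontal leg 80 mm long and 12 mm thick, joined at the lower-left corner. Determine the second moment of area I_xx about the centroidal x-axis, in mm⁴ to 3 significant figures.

Treat the section as a set of non-overlapping primitives; coordinates are from the bounding-box lower-left.
Vertical leg: 12 × 85, A = 1 020 mm², y = 42.5 mm, Ī = 614 125 mm⁴.
Horizontal leg (remainder): 68 × 12, A = 816 mm², y = 6 mm, Ī = 9 792 mm⁴.
Centroid: ȳ = ΣA·y / ΣA = 26.278 mm.
Transfer each piece to the centroidal x-axis using Ī + A·d² with d = y − 26.278:
  vertical leg: d = 16.222 mm → contributes +882 549 mm⁴
  horizontal leg (remainder): d = -20.278 mm → contributes +345 322 mm⁴
Total I = 1 227 870 mm⁴.

I_xx ≈ 1.23 × 10⁶ mm⁴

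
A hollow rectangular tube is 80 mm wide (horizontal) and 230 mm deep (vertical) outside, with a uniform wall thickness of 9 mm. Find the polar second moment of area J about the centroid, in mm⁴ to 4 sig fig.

J ≈ 3.749 × 10⁷ mm⁴

Decompose the section into non-overlapping parts with the origin at the bottom-left of its bounding rectangle.
Outer rectangle: 80 × 230, A = 18 400 mm², y = 115 mm, Ī = 81 113 333 mm⁴.
Inner void (subtracted): 62 × 212, A = 13 144 mm², y = 115 mm, Ī = 49 228 661 mm⁴.
By symmetry the centroid is at mid-height, ȳ = 115 mm.
All pieces are centred on the centroidal x-axis, so I = ΣĪ (holes subtracted) = 31 884 672 mm⁴.
Repeating about the centroidal y-axis gives I_y = 5 602 872 mm⁴.
Polar second moment: J = I_x + I_y = 37 487 544 mm⁴.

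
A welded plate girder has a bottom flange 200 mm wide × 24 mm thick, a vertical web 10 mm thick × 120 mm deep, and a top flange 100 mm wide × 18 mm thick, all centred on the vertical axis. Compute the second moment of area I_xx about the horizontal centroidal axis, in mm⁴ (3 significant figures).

I_xx ≈ 2.89 × 10⁷ mm⁴

Split into non-overlapping primitives; take the origin at the lower-left of the bounding box.
Bottom plate: 200 × 24, A = 4 800 mm², y = 12 mm, Ī = 230 400 mm⁴.
Web plate: 10 × 120, A = 1 200 mm², y = 84 mm, Ī = 1 440 000 mm⁴.
Top plate: 100 × 18, A = 1 800 mm², y = 153 mm, Ī = 48 600 mm⁴.
Centroid: ȳ = ΣA·y / ΣA = 55.615 mm.
Transfer each piece to the horizontal centroidal axis using Ī + A·d² with d = y − 55.615:
  bottom plate: d = -43.615 mm → contributes +9 361 449 mm⁴
  web plate: d = 28.385 mm → contributes +2 406 824 mm⁴
  top plate: d = 97.385 mm → contributes +17 119 374 mm⁴
Total I = 28 887 646 mm⁴.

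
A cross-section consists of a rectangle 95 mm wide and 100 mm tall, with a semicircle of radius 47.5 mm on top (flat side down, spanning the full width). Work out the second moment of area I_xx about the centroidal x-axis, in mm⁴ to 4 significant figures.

Split into non-overlapping primitives; take the origin at the lower-left of the bounding box.
Rectangular body: 95 × 100, A = 9 500 mm², y = 50 mm, Ī = 7 916 667 mm⁴.
Semicircular cap: semicircle r = 47.5, A = 3544.11 mm², y = 120.16 mm, Ī = 558 736 mm⁴.
Centroid: ȳ = ΣA·y / ΣA = 69.0625 mm.
Transfer each piece to the centroidal x-axis using Ī + A·d² with d = y − 69.0625:
  rectangular body: d = -19.0625 mm → contributes +11 368 768 mm⁴
  semicircular cap: d = 51.0971 mm → contributes +9 812 107 mm⁴
Total I = 21 180 875 mm⁴.

I_xx ≈ 2.118 × 10⁷ mm⁴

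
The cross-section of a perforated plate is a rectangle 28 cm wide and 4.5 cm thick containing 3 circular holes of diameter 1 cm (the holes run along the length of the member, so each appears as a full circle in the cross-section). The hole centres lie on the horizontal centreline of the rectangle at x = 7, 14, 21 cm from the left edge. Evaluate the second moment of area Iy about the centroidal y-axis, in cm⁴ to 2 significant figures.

Iy ≈ 8200 cm⁴

Break the section into simple shapes (no overlaps), measuring from the bottom-left corner of the bounding box.
Plate: 28 × 4.5, A = 126 cm², x = 14 cm, Ī = 8 232 cm⁴.
Hole 1 (subtracted): ⌀1, A = 0.7854 cm², x = 7 cm, Ī = 0.04909 cm⁴.
Hole 2 (subtracted): ⌀1, A = 0.7854 cm², x = 14 cm, Ī = 0.04909 cm⁴.
Hole 3 (subtracted): ⌀1, A = 0.7854 cm², x = 21 cm, Ī = 0.04909 cm⁴.
By symmetry the centroid is at mid-width, x̄ = 14 cm.
Transfer each piece to the centroidal y-axis using Ī + A·d² with d = x − 14:
  plate: d = 0 cm → contributes +8 232 cm⁴
  hole 1: d = -7 cm → contributes −38.53 cm⁴
  hole 2: d = 0 cm → contributes −0.04909 cm⁴
  hole 3: d = 7 cm → contributes −38.53 cm⁴
Total I = 8 155 cm⁴.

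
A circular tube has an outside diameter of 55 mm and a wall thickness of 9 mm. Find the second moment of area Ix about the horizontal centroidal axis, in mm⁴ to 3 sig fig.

Ix ≈ 3.57 × 10⁵ mm⁴

Treat the section as a set of non-overlapping primitives; coordinates are from the bounding-box lower-left.
Outer circle: ⌀55, A = 2375.8 mm², y = 27.5 mm, Ī = 449 180 mm⁴.
Bore (subtracted): ⌀37, A = 1075.2 mm², y = 27.5 mm, Ī = 91 998 mm⁴.
By symmetry the centroid is at mid-height, ȳ = 27.5 mm.
All pieces are centred on the horizontal centroidal axis, so I = ΣĪ (holes subtracted) = 357 183 mm⁴.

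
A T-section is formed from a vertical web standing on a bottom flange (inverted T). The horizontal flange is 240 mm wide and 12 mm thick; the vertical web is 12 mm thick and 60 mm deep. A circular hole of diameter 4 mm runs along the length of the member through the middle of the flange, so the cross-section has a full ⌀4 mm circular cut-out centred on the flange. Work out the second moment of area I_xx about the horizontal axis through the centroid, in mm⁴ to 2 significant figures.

Decompose the section into non-overlapping parts with the origin at the bottom-left of its bounding rectangle.
Flange: 240 × 12, A = 2 880 mm², y = 6 mm, Ī = 34 560 mm⁴.
Web: 12 × 60, A = 720 mm², y = 42 mm, Ī = 216 000 mm⁴.
Hole (subtracted): ⌀4, A = 12.57 mm², y = 6 mm, Ī = 12.57 mm⁴.
Centroid: ȳ = ΣA·y / ΣA = 13.23 mm.
Transfer each piece to the horizontal axis through the centroid using Ī + A·d² with d = y − 13.23:
  flange: d = -7.225 mm → contributes +184 907 mm⁴
  web: d = 28.77 mm → contributes +812 151 mm⁴
  hole: d = -7.225 mm → contributes −668.6 mm⁴
Total I = 996 390 mm⁴.

I_xx ≈ 1.0 × 10⁶ mm⁴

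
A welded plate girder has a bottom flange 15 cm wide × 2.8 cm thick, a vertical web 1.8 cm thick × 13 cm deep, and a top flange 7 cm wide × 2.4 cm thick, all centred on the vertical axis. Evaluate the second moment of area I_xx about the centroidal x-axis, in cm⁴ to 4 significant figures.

Decompose the section into non-overlapping parts with the origin at the bottom-left of its bounding rectangle.
Bottom plate: 15 × 2.8, A = 42 cm², y = 1.4 cm, Ī = 27.44 cm⁴.
Web plate: 1.8 × 13, A = 23.4 cm², y = 9.3 cm, Ī = 329.55 cm⁴.
Top plate: 7 × 2.4, A = 16.8 cm², y = 17 cm, Ī = 8.064 cm⁴.
Centroid: ȳ = ΣA·y / ΣA = 6.83723 cm.
Transfer each piece to the centroidal x-axis using Ī + A·d² with d = y − 6.83723:
  bottom plate: d = -5.43723 cm → contributes +1269.1 cm⁴
  web plate: d = 2.46277 cm → contributes +471.477 cm⁴
  top plate: d = 10.1628 cm → contributes +1743.2 cm⁴
Total I = 3483.78 cm⁴.

I_xx ≈ 3484 cm⁴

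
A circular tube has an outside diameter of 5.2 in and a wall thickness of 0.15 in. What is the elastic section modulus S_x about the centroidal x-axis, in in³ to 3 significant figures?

Split into non-overlapping primitives; take the origin at the lower-left of the bounding box.
Outer circle: ⌀5.2, A = 21.237 in², y = 2.6 in, Ī = 35.891 in⁴.
Bore (subtracted): ⌀4.9, A = 18.857 in², y = 2.6 in, Ī = 28.298 in⁴.
By symmetry the centroid is at mid-height, ȳ = 2.6 in.
All pieces are centred on the centroidal x-axis, so I = ΣĪ (holes subtracted) = 7.5929 in⁴.
Extreme fibre distance c = 2.6 in; S = I/c = 2.9204 in³.

S_x ≈ 2.92 in³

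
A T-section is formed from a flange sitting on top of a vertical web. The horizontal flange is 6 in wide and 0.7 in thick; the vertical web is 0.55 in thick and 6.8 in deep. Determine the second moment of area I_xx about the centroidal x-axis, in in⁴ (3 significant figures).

I_xx ≈ 42.4 in⁴

Split into non-overlapping primitives; take the origin at the lower-left of the bounding box.
Flange: 6 × 0.7, A = 4.2 in², y = 7.15 in, Ī = 0.1715 in⁴.
Web: 0.55 × 6.8, A = 3.74 in², y = 3.4 in, Ī = 14.411 in⁴.
Centroid: ȳ = ΣA·y / ΣA = 5.3836 in.
Transfer each piece to the centroidal x-axis using Ī + A·d² with d = y − 5.3836:
  flange: d = 1.7664 in → contributes +13.276 in⁴
  web: d = -1.9836 in → contributes +29.128 in⁴
Total I = 42.403 in⁴.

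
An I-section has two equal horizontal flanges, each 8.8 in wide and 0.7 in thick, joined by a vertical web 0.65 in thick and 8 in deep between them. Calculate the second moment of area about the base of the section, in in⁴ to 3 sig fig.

Split into non-overlapping primitives; take the origin at the lower-left of the bounding box.
Bottom flange: 8.8 × 0.7, A = 6.16 in², y = 0.35 in, Ī = 0.25153 in⁴.
Web: 0.65 × 8, A = 5.2 in², y = 4.7 in, Ī = 27.733 in⁴.
Top flange: 8.8 × 0.7, A = 6.16 in², y = 9.05 in, Ī = 0.25153 in⁴.
Transfer each piece to a horizontal axis along the bottom face using Ī + A·d² with d = y − 0:
  bottom flange: d = 0.35 in → contributes +1.0061 in⁴
  web: d = 4.7 in → contributes +142.6 in⁴
  top flange: d = 9.05 in → contributes +504.77 in⁴
Total I = 648.38 in⁴.

I_base ≈ 648 in⁴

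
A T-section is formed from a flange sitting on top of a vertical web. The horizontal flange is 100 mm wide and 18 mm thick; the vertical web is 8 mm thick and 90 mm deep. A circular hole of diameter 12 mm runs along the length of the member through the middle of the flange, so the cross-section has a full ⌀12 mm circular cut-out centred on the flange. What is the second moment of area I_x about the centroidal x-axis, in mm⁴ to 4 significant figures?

Break the section into simple shapes (no overlaps), measuring from the bottom-left corner of the bounding box.
Flange: 100 × 18, A = 1 800 mm², y = 99 mm, Ī = 48 600 mm⁴.
Web: 8 × 90, A = 720 mm², y = 45 mm, Ī = 486 000 mm⁴.
Hole (subtracted): ⌀12, A = 113.097 mm², y = 99 mm, Ī = 1017.88 mm⁴.
Centroid: ȳ = ΣA·y / ΣA = 82.8465 mm.
Transfer each piece to the centroidal x-axis using Ī + A·d² with d = y − 82.8465:
  flange: d = 16.1535 mm → contributes +518 286 mm⁴
  web: d = -37.8465 mm → contributes +1 517 295 mm⁴
  hole: d = 16.1535 mm → contributes −30529.1 mm⁴
Total I = 2 005 052 mm⁴.

I_x ≈ 2.005 × 10⁶ mm⁴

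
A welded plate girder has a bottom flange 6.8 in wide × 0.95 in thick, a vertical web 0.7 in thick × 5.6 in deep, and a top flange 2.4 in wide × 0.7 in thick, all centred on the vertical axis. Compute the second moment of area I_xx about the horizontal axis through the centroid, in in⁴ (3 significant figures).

I_xx ≈ 75.9 in⁴

Decompose the section into non-overlapping parts with the origin at the bottom-left of its bounding rectangle.
Bottom plate: 6.8 × 0.95, A = 6.46 in², y = 0.475 in, Ī = 0.48585 in⁴.
Web plate: 0.7 × 5.6, A = 3.92 in², y = 3.75 in, Ī = 10.244 in⁴.
Top plate: 2.4 × 0.7, A = 1.68 in², y = 6.9 in, Ī = 0.0686 in⁴.
Centroid: ȳ = ΣA·y / ΣA = 2.4345 in.
Transfer each piece to the horizontal axis through the centroid using Ī + A·d² with d = y − 2.4345:
  bottom plate: d = -1.9595 in → contributes +25.291 in⁴
  web plate: d = 1.3155 in → contributes +17.028 in⁴
  top plate: d = 4.4655 in → contributes +33.568 in⁴
Total I = 75.887 in⁴.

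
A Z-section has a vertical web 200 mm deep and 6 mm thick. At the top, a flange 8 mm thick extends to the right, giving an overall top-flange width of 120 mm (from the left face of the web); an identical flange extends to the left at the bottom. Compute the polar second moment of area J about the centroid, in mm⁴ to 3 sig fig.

J ≈ 2.94 × 10⁷ mm⁴

Treat the section as a set of non-overlapping primitives; coordinates are from the bounding-box lower-left.
Web: 6 × 200, A = 1 200 mm², y = 100 mm, Ī = 4 000 000 mm⁴.
Top flange (beyond web): 114 × 8, A = 912 mm², y = 196 mm, Ī = 4 864 mm⁴.
Bottom flange (beyond web): 114 × 8, A = 912 mm², y = 4 mm, Ī = 4 864 mm⁴.
Centroid: ȳ = ΣA·y / ΣA = 100 mm.
Transfer each piece to the centroidal x-axis using Ī + A·d² with d = y − 100:
  web: d = 0 mm → contributes +4 000 000 mm⁴
  top flange (beyond web): d = 96 mm → contributes +8 409 856 mm⁴
  bottom flange (beyond web): d = -96 mm → contributes +8 409 856 mm⁴
Total I = 20 819 712 mm⁴.
For the y-axis: x̄ = 117 mm.
Repeating about the centroidal y-axis gives I_y = 8 545 392 mm⁴.
Polar second moment: J = I_x + I_y = 29 365 104 mm⁴.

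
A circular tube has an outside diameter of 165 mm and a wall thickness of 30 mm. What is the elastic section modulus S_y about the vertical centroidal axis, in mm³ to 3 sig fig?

Break the section into simple shapes (no overlaps), measuring from the bottom-left corner of the bounding box.
Outer circle: ⌀165, A = 21 382 mm², x = 82.5 mm, Ī = 36 383 601 mm⁴.
Bore (subtracted): ⌀105, A = 8 659 mm², x = 82.5 mm, Ī = 5 966 602 mm⁴.
By symmetry the centroid is at mid-width, x̄ = 82.5 mm.
All pieces are centred on the vertical centroidal axis, so I = ΣĪ (holes subtracted) = 30 416 998 mm⁴.
Extreme fibre distance c = 82.5 mm; S = I/c = 368 691 mm³.

S_y ≈ 3.69 × 10⁵ mm³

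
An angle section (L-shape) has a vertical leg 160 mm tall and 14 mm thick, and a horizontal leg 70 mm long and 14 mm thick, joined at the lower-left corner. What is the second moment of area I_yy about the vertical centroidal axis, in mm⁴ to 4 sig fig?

Treat the section as a set of non-overlapping primitives; coordinates are from the bounding-box lower-left.
Vertical leg: 14 × 160, A = 2 240 mm², x = 7 mm, Ī = 36586.7 mm⁴.
Horizontal leg (remainder): 56 × 14, A = 784 mm², x = 42 mm, Ī = 204 885 mm⁴.
Centroid: x̄ = ΣA·x / ΣA = 16.0741 mm.
Transfer each piece to the vertical centroidal axis using Ī + A·d² with d = x − 16.0741:
  vertical leg: d = -9.07407 mm → contributes +221 026 mm⁴
  horizontal leg (remainder): d = 25.9259 mm → contributes +731 854 mm⁴
Total I = 952 879 mm⁴.

I_yy ≈ 9.529 × 10⁵ mm⁴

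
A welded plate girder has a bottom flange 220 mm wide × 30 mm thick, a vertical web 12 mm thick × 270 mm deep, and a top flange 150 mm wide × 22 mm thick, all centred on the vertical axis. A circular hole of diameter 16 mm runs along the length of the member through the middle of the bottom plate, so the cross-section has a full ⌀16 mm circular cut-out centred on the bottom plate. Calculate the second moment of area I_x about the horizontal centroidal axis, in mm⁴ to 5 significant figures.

I_x ≈ 2.1697 × 10⁸ mm⁴

Treat the section as a set of non-overlapping primitives; coordinates are from the bounding-box lower-left.
Bottom plate: 220 × 30, A = 6 600 mm², y = 15 mm, Ī = 495 000 mm⁴.
Web plate: 12 × 270, A = 3 240 mm², y = 165 mm, Ī = 19 683 000 mm⁴.
Top plate: 150 × 22, A = 3 300 mm², y = 311 mm, Ī = 133 100 mm⁴.
Hole (subtracted): ⌀16, A = 201.0619 mm², y = 15 mm, Ī = 3216.991 mm⁴.
Centroid: ȳ = ΣA·y / ΣA = 128.0541 mm.
Transfer each piece to the horizontal centroidal axis using Ī + A·d² with d = y − 128.0541:
  bottom plate: d = -113.0541 mm → contributes +84 851 115 mm⁴
  web plate: d = 36.9459 mm → contributes +24 105 598 mm⁴
  top plate: d = 182.9459 mm → contributes +110 581 468 mm⁴
  hole: d = -113.0541 mm → contributes −2 573 036 mm⁴
Total I = 216 965 145 mm⁴.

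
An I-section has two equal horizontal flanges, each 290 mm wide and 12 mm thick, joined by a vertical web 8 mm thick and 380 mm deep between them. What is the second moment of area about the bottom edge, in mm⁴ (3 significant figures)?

Split into non-overlapping primitives; take the origin at the lower-left of the bounding box.
Bottom flange: 290 × 12, A = 3 480 mm², y = 6 mm, Ī = 41 760 mm⁴.
Web: 8 × 380, A = 3 040 mm², y = 202 mm, Ī = 36 581 333 mm⁴.
Top flange: 290 × 12, A = 3 480 mm², y = 398 mm, Ī = 41 760 mm⁴.
Transfer each piece to a horizontal axis along the bottom face using Ī + A·d² with d = y − 0:
  bottom flange: d = 6 mm → contributes +167 040 mm⁴
  web: d = 202 mm → contributes +160 625 493 mm⁴
  top flange: d = 398 mm → contributes +551 287 680 mm⁴
Total I = 712 080 213 mm⁴.

I_base ≈ 7.12 × 10⁸ mm⁴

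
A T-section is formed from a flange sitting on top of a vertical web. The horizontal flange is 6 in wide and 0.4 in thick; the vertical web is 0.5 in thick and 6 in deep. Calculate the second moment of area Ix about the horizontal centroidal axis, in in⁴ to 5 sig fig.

Ix ≈ 22.685 in⁴

Break the section into simple shapes (no overlaps), measuring from the bottom-left corner of the bounding box.
Flange: 6 × 0.4, A = 2.4 in², y = 6.2 in, Ī = 0.032 in⁴.
Web: 0.5 × 6, A = 3 in², y = 3 in, Ī = 9 in⁴.
Centroid: ȳ = ΣA·y / ΣA = 4.422222 in.
Transfer each piece to the horizontal centroidal axis using Ī + A·d² with d = y − 4.422222:
  flange: d = 1.777778 in → contributes +7.617185 in⁴
  web: d = -1.422222 in → contributes +15.06815 in⁴
Total I = 22.68533 in⁴.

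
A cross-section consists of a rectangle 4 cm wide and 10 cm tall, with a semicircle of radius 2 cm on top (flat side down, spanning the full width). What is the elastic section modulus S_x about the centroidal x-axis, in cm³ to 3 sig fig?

Decompose the section into non-overlapping parts with the origin at the bottom-left of its bounding rectangle.
Rectangular body: 4 × 10, A = 40 cm², y = 5 cm, Ī = 333.33 cm⁴.
Semicircular cap: semicircle r = 2, A = 6.2832 cm², y = 10.849 cm, Ī = 1.7561 cm⁴.
Centroid: ȳ = ΣA·y / ΣA = 5.794 cm.
Transfer each piece to the centroidal x-axis using Ī + A·d² with d = y − 5.794:
  rectangular body: d = -0.79401 cm → contributes +358.55 cm⁴
  semicircular cap: d = 5.0548 cm → contributes +162.3 cm⁴
Total I = 520.85 cm⁴.
Extreme fibre distance c = 6.206 cm; S = I/c = 83.927 cm³.

S_x ≈ 83.9 cm³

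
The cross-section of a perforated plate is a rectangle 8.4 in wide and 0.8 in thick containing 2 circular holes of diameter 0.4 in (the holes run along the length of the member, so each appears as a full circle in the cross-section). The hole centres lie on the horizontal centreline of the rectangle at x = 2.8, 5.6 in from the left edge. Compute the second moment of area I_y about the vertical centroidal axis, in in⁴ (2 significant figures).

Decompose the section into non-overlapping parts with the origin at the bottom-left of its bounding rectangle.
Plate: 8.4 × 0.8, A = 6.72 in², x = 4.2 in, Ī = 39.51 in⁴.
Hole 1 (subtracted): ⌀0.4, A = 0.1257 in², x = 2.8 in, Ī = 0.001257 in⁴.
Hole 2 (subtracted): ⌀0.4, A = 0.1257 in², x = 5.6 in, Ī = 0.001257 in⁴.
By symmetry the centroid is at mid-width, x̄ = 4.2 in.
Transfer each piece to the vertical centroidal axis using Ī + A·d² with d = x − 4.2:
  plate: d = 0 in → contributes +39.51 in⁴
  hole 1: d = -1.4 in → contributes −0.2476 in⁴
  hole 2: d = 1.4 in → contributes −0.2476 in⁴
Total I = 39.02 in⁴.

I_y ≈ 39 in⁴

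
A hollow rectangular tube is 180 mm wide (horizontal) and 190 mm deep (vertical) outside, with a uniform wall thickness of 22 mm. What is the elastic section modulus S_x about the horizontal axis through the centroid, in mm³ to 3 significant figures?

S_x ≈ 7.12 × 10⁵ mm³

Split into non-overlapping primitives; take the origin at the lower-left of the bounding box.
Outer rectangle: 180 × 190, A = 34 200 mm², y = 95 mm, Ī = 102 885 000 mm⁴.
Inner void (subtracted): 136 × 146, A = 19 856 mm², y = 95 mm, Ī = 35 270 875 mm⁴.
By symmetry the centroid is at mid-height, ȳ = 95 mm.
All pieces are centred on the horizontal axis through the centroid, so I = ΣĪ (holes subtracted) = 67 614 125 mm⁴.
Extreme fibre distance c = 95 mm; S = I/c = 711 728 mm³.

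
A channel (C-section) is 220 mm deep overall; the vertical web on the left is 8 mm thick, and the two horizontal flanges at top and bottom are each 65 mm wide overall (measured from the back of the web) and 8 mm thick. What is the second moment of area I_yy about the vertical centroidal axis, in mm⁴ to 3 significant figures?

I_yy ≈ 8.91 × 10⁵ mm⁴

Split into non-overlapping primitives; take the origin at the lower-left of the bounding box.
Web: 8 × 220, A = 1 760 mm², x = 4 mm, Ī = 9386.7 mm⁴.
Top flange (beyond web): 57 × 8, A = 456 mm², x = 36.5 mm, Ī = 123 462 mm⁴.
Bottom flange (beyond web): 57 × 8, A = 456 mm², x = 36.5 mm, Ī = 123 462 mm⁴.
Centroid: x̄ = ΣA·x / ΣA = 15.093 mm.
Transfer each piece to the vertical centroidal axis using Ī + A·d² with d = x − 15.093:
  web: d = -11.093 mm → contributes +225 956 mm⁴
  top flange (beyond web): d = 21.407 mm → contributes +332 432 mm⁴
  bottom flange (beyond web): d = 21.407 mm → contributes +332 432 mm⁴
Total I = 890 820 mm⁴.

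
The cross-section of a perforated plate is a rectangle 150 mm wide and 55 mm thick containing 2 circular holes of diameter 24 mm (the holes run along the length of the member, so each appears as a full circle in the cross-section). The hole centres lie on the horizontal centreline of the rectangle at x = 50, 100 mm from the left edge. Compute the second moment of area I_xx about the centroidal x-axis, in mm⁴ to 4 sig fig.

I_xx ≈ 2.047 × 10⁶ mm⁴

Split into non-overlapping primitives; take the origin at the lower-left of the bounding box.
Plate: 150 × 55, A = 8 250 mm², y = 27.5 mm, Ī = 2 079 688 mm⁴.
Hole 1 (subtracted): ⌀24, A = 452.389 mm², y = 27.5 mm, Ī = 16 286 mm⁴.
Hole 2 (subtracted): ⌀24, A = 452.389 mm², y = 27.5 mm, Ī = 16 286 mm⁴.
By symmetry the centroid is at mid-height, ȳ = 27.5 mm.
All pieces are centred on the centroidal x-axis, so I = ΣĪ (holes subtracted) = 2 047 115 mm⁴.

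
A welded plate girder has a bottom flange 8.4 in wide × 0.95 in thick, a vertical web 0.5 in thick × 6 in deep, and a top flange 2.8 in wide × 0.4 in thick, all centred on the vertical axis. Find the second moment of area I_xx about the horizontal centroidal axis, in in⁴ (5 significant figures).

I_xx ≈ 69.261 in⁴

Treat the section as a set of non-overlapping primitives; coordinates are from the bounding-box lower-left.
Bottom plate: 8.4 × 0.95, A = 7.98 in², y = 0.475 in, Ī = 0.6001625 in⁴.
Web plate: 0.5 × 6, A = 3 in², y = 3.95 in, Ī = 9 in⁴.
Top plate: 2.8 × 0.4, A = 1.12 in², y = 7.15 in, Ī = 0.01493333 in⁴.
Centroid: ȳ = ΣA·y / ΣA = 1.954421 in.
Transfer each piece to the horizontal centroidal axis using Ī + A·d² with d = y − 1.954421:
  bottom plate: d = -1.479421 in → contributes +18.06589 in⁴
  web plate: d = 1.995579 in → contributes +20.947 in⁴
  top plate: d = 5.195579 in → contributes +30.24825 in⁴
Total I = 69.26115 in⁴.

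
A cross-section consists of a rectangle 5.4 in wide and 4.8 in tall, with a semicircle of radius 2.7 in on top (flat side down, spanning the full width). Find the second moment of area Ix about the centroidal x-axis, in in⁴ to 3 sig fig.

Treat the section as a set of non-overlapping primitives; coordinates are from the bounding-box lower-left.
Rectangular body: 5.4 × 4.8, A = 25.92 in², y = 2.4 in, Ī = 49.766 in⁴.
Semicircular cap: semicircle r = 2.7, A = 11.451 in², y = 5.9459 in, Ī = 5.8329 in⁴.
Centroid: ȳ = ΣA·y / ΣA = 3.4865 in.
Transfer each piece to the centroidal x-axis using Ī + A·d² with d = y − 3.4865:
  rectangular body: d = -1.0865 in → contributes +80.366 in⁴
  semicircular cap: d = 2.4594 in → contributes +75.096 in⁴
Total I = 155.46 in⁴.

Ix ≈ 155 in⁴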